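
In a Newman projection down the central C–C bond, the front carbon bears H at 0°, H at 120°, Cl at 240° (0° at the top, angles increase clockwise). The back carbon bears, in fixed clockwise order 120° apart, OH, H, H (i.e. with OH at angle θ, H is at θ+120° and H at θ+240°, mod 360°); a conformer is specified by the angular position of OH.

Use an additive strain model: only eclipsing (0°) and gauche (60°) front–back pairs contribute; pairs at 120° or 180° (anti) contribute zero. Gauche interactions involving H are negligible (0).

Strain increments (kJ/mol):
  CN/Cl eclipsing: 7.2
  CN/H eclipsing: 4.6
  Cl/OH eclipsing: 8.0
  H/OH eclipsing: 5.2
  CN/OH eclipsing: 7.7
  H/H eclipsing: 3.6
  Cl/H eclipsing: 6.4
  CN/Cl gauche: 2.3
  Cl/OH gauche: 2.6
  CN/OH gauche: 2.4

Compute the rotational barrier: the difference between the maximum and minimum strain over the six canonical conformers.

OH at 0° (eclipsed): H(0°)/OH(0°) eclipsed 5.2; H(120°)/H(120°) eclipsed 3.6; Cl(240°)/H(240°) eclipsed 6.4 → 15.2 kJ/mol.
OH at 60° (staggered): no non-H gauche contacts → 0.0 kJ/mol.
OH at 120° (eclipsed): H(0°)/H(0°) eclipsed 3.6; H(120°)/OH(120°) eclipsed 5.2; Cl(240°)/H(240°) eclipsed 6.4 → 15.2 kJ/mol.
OH at 180° (staggered): Cl(240°)/OH(180°) gauche 2.6 → 2.6 kJ/mol.
OH at 240° (eclipsed): H(0°)/H(0°) eclipsed 3.6; H(120°)/H(120°) eclipsed 3.6; Cl(240°)/OH(240°) eclipsed 8.0 → 15.2 kJ/mol.
OH at 300° (staggered): Cl(240°)/OH(300°) gauche 2.6 → 2.6 kJ/mol.
Max at 0° (15.2 kJ/mol), min at 60° (0.0 kJ/mol); barrier = 15.2 kJ/mol.

15.2 kJ/mol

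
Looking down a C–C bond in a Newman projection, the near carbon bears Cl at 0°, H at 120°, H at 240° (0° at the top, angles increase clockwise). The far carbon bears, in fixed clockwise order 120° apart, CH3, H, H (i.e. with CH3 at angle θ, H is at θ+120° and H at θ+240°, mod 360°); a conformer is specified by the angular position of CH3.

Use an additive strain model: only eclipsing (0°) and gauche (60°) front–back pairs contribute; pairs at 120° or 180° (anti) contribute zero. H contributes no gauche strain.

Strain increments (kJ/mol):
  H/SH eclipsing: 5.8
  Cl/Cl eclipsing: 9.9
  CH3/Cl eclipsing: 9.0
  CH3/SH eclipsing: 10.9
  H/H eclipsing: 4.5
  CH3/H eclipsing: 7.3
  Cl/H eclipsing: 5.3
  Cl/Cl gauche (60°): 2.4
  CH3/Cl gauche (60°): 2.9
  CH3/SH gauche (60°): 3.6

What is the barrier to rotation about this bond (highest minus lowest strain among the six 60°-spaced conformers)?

18.0 kJ/mol

CH3 at 0° (eclipsed): Cl(0°)/CH3(0°) eclipsed 9.0; H(120°)/H(120°) eclipsed 4.5; H(240°)/H(240°) eclipsed 4.5 → 18.0 kJ/mol.
CH3 at 60° (staggered): Cl(0°)/CH3(60°) gauche 2.9 → 2.9 kJ/mol.
CH3 at 120° (eclipsed): Cl(0°)/H(0°) eclipsed 5.3; H(120°)/CH3(120°) eclipsed 7.3; H(240°)/H(240°) eclipsed 4.5 → 17.1 kJ/mol.
CH3 at 180° (staggered): no non-H gauche contacts → 0.0 kJ/mol.
CH3 at 240° (eclipsed): Cl(0°)/H(0°) eclipsed 5.3; H(120°)/H(120°) eclipsed 4.5; H(240°)/CH3(240°) eclipsed 7.3 → 17.1 kJ/mol.
CH3 at 300° (staggered): Cl(0°)/CH3(300°) gauche 2.9 → 2.9 kJ/mol.
Max at 0° (18.0 kJ/mol), min at 180° (0.0 kJ/mol); barrier = 18.0 kJ/mol.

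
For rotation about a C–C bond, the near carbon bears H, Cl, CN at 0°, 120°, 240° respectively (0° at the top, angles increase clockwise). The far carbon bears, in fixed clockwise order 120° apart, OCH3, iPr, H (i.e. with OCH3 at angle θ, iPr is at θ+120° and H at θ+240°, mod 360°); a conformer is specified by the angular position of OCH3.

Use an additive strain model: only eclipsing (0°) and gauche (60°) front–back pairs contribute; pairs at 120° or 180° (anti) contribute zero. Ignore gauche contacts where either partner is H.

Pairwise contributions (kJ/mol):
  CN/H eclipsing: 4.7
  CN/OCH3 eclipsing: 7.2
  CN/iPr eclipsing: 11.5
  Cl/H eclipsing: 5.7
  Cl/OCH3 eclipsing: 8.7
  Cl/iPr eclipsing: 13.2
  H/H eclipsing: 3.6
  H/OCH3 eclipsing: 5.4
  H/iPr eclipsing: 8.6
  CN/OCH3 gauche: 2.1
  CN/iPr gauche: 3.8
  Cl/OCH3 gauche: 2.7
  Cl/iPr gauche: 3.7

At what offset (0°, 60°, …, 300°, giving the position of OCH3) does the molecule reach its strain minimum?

OCH3 at 0° (eclipsed): H(0°)/OCH3(0°) eclipsed 5.4; Cl(120°)/iPr(120°) eclipsed 13.2; CN(240°)/H(240°) eclipsed 4.7 → 23.3 kJ/mol.
OCH3 at 60° (staggered): Cl(120°)/OCH3(60°) gauche 2.7; Cl(120°)/iPr(180°) gauche 3.7; CN(240°)/iPr(180°) gauche 3.8 → 10.2 kJ/mol.
OCH3 at 120° (eclipsed): H(0°)/H(0°) eclipsed 3.6; Cl(120°)/OCH3(120°) eclipsed 8.7; CN(240°)/iPr(240°) eclipsed 11.5 → 23.8 kJ/mol.
OCH3 at 180° (staggered): Cl(120°)/OCH3(180°) gauche 2.7; CN(240°)/OCH3(180°) gauche 2.1; CN(240°)/iPr(300°) gauche 3.8 → 8.6 kJ/mol.
OCH3 at 240° (eclipsed): H(0°)/iPr(0°) eclipsed 8.6; Cl(120°)/H(120°) eclipsed 5.7; CN(240°)/OCH3(240°) eclipsed 7.2 → 21.5 kJ/mol.
OCH3 at 300° (staggered): Cl(120°)/iPr(60°) gauche 3.7; CN(240°)/OCH3(300°) gauche 2.1 → 5.8 kJ/mol.
The minimum (5.8 kJ/mol) occurs with OCH3 at 300°.

300°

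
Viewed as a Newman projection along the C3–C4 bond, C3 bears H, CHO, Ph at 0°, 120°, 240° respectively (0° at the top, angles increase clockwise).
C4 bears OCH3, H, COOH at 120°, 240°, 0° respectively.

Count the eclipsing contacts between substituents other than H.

Non-H eclipsing pairs: CHO(120°)/OCH3(120°) — 1 interaction.

1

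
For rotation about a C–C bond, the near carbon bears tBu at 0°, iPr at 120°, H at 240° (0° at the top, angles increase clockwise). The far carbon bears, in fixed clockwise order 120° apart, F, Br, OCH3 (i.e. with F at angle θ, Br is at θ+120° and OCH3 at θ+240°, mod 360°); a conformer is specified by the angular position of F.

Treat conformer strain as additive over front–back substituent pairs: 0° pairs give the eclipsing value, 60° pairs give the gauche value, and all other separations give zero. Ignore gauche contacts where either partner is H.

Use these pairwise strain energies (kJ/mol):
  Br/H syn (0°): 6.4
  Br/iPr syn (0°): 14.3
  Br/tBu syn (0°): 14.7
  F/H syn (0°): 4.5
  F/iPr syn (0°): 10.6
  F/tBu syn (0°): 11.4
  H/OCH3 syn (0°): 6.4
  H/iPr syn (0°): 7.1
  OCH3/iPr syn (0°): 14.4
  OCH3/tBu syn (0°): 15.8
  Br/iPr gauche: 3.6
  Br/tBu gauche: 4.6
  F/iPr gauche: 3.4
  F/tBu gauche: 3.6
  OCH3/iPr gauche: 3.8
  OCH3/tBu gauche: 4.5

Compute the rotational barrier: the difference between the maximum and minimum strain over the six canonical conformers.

F at 0° (eclipsed): tBu–F eclipsed, iPr–Br eclipsed, H–OCH3 eclipsed; 11.4 + 14.3 + 6.4 = 32.1 kJ/mol.
F at 60° (staggered): tBu–F gauche, tBu–OCH3 gauche, iPr–F gauche, iPr–Br gauche; 3.6 + 4.5 + 3.4 + 3.6 = 15.1 kJ/mol.
F at 120° (eclipsed): tBu–OCH3 eclipsed, iPr–F eclipsed, H–Br eclipsed; 15.8 + 10.6 + 6.4 = 32.8 kJ/mol.
F at 180° (staggered): tBu–Br gauche, tBu–OCH3 gauche, iPr–F gauche, iPr–OCH3 gauche; 4.6 + 4.5 + 3.4 + 3.8 = 16.3 kJ/mol.
F at 240° (eclipsed): tBu–Br eclipsed, iPr–OCH3 eclipsed, H–F eclipsed; 14.7 + 14.4 + 4.5 = 33.6 kJ/mol.
F at 300° (staggered): tBu–F gauche, tBu–Br gauche, iPr–Br gauche, iPr–OCH3 gauche; 3.6 + 4.6 + 3.6 + 3.8 = 15.6 kJ/mol.
Max at 240° (33.6 kJ/mol), min at 60° (15.1 kJ/mol); barrier = 18.5 kJ/mol.

18.5 kJ/mol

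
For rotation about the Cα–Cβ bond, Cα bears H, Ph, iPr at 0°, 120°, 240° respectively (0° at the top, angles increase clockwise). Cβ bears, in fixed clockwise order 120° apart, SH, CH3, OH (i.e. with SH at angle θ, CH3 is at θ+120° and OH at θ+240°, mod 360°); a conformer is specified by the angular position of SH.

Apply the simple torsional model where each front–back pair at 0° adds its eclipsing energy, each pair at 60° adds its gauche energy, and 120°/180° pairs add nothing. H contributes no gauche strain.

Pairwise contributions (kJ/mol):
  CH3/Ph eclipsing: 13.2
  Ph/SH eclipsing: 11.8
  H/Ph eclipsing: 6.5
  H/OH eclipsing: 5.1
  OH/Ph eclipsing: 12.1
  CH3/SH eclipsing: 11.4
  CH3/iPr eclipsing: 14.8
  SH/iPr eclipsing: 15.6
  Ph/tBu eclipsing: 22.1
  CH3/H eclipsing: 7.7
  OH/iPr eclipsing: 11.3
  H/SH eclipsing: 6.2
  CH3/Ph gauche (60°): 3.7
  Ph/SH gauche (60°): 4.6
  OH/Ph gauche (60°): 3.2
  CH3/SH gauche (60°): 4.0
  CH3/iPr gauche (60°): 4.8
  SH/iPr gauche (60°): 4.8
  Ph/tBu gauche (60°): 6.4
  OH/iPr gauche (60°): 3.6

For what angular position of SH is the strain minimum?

300°

SH at 0° (eclipsed): H(0°)/SH(0°) eclipsed 6.2; Ph(120°)/CH3(120°) eclipsed 13.2; iPr(240°)/OH(240°) eclipsed 11.3 → 30.7 kJ/mol.
SH at 60° (staggered): Ph(120°)/SH(60°) gauche 4.6; Ph(120°)/CH3(180°) gauche 3.7; iPr(240°)/CH3(180°) gauche 4.8; iPr(240°)/OH(300°) gauche 3.6 → 16.7 kJ/mol.
SH at 120° (eclipsed): H(0°)/OH(0°) eclipsed 5.1; Ph(120°)/SH(120°) eclipsed 11.8; iPr(240°)/CH3(240°) eclipsed 14.8 → 31.7 kJ/mol.
SH at 180° (staggered): Ph(120°)/SH(180°) gauche 4.6; Ph(120°)/OH(60°) gauche 3.2; iPr(240°)/SH(180°) gauche 4.8; iPr(240°)/CH3(300°) gauche 4.8 → 17.4 kJ/mol.
SH at 240° (eclipsed): H(0°)/CH3(0°) eclipsed 7.7; Ph(120°)/OH(120°) eclipsed 12.1; iPr(240°)/SH(240°) eclipsed 15.6 → 35.4 kJ/mol.
SH at 300° (staggered): Ph(120°)/CH3(60°) gauche 3.7; Ph(120°)/OH(180°) gauche 3.2; iPr(240°)/SH(300°) gauche 4.8; iPr(240°)/OH(180°) gauche 3.6 → 15.3 kJ/mol.
The minimum (15.3 kJ/mol) occurs with SH at 300°.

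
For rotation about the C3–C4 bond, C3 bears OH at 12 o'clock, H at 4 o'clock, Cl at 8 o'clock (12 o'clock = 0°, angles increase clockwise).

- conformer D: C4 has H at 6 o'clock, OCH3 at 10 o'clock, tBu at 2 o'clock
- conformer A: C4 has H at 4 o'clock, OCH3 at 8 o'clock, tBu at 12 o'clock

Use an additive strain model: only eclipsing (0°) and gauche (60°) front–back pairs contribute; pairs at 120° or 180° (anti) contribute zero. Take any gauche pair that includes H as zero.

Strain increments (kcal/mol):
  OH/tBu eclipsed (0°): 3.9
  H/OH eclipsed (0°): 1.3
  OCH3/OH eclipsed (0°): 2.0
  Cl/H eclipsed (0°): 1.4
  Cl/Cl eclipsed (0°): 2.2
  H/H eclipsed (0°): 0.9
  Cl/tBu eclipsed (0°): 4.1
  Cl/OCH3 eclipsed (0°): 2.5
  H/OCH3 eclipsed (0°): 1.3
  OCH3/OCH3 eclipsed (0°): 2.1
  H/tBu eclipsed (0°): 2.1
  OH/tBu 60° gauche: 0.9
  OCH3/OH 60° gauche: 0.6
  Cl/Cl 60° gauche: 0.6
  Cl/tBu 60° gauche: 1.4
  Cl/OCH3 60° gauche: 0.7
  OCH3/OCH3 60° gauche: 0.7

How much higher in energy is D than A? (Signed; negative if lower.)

-5.1 kcal/mol

D (staggered): OH(0°)/OCH3(300°) gauche 0.6; OH(0°)/tBu(60°) gauche 0.9; Cl(240°)/OCH3(300°) gauche 0.7 → 2.2 kcal/mol.
A (eclipsed): OH(0°)/tBu(0°) eclipsed 3.9; H(120°)/H(120°) eclipsed 0.9; Cl(240°)/OCH3(240°) eclipsed 2.5 → 7.3 kcal/mol.
E(D) − E(A) = 2.2 − 7.3 = -5.1 kcal/mol.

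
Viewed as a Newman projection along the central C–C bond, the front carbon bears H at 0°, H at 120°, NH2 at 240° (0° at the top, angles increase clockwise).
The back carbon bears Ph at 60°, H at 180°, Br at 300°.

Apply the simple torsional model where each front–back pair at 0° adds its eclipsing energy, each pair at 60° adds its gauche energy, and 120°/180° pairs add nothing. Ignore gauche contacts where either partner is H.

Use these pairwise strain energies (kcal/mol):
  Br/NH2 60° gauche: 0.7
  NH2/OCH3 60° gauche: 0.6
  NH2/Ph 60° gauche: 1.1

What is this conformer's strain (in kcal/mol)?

This conformer (staggered): NH2–Br gauche; 0.7 = 0.7 kcal/mol.

0.7 kcal/mol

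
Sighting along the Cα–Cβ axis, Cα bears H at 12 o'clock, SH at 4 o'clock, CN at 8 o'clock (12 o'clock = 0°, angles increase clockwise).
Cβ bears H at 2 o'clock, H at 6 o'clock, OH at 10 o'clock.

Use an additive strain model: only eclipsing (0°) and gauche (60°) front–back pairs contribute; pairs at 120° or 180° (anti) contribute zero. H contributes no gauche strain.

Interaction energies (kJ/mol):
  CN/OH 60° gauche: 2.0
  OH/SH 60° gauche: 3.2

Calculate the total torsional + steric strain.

This conformer is staggered. CN at 240° is gauche with OH at 300° (2.0). Total 2.0 kJ/mol.

2.0 kJ/mol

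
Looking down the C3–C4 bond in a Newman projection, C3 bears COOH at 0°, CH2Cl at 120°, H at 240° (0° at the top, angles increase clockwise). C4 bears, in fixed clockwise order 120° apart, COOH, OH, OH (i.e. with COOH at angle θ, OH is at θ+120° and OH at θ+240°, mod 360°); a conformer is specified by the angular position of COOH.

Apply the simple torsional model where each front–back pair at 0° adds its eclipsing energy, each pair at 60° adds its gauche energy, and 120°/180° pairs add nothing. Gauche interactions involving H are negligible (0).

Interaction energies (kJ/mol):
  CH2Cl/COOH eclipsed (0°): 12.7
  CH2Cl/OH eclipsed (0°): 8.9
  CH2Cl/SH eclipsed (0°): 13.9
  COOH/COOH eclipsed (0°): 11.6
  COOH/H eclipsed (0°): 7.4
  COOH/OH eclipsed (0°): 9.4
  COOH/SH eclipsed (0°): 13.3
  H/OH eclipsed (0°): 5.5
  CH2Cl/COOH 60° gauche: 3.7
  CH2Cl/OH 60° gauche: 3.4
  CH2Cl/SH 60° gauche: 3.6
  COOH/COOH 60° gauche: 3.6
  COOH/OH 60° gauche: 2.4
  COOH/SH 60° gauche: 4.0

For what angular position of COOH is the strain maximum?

COOH at 0° (eclipsed): COOH–COOH eclipsed, CH2Cl–OH eclipsed, H–OH eclipsed; 11.6 + 8.9 + 5.5 = 26.0 kJ/mol.
COOH at 60° (staggered): COOH–COOH gauche, COOH–OH gauche, CH2Cl–COOH gauche, CH2Cl–OH gauche; 3.6 + 2.4 + 3.7 + 3.4 = 13.1 kJ/mol.
COOH at 120° (eclipsed): COOH–OH eclipsed, CH2Cl–COOH eclipsed, H–OH eclipsed; 9.4 + 12.7 + 5.5 = 27.6 kJ/mol.
COOH at 180° (staggered): COOH–OH gauche, COOH–OH gauche, CH2Cl–COOH gauche, CH2Cl–OH gauche; 2.4 + 2.4 + 3.7 + 3.4 = 11.9 kJ/mol.
COOH at 240° (eclipsed): COOH–OH eclipsed, CH2Cl–OH eclipsed, H–COOH eclipsed; 9.4 + 8.9 + 7.4 = 25.7 kJ/mol.
COOH at 300° (staggered): COOH–COOH gauche, COOH–OH gauche, CH2Cl–OH gauche, CH2Cl–OH gauche; 3.6 + 2.4 + 3.4 + 3.4 = 12.8 kJ/mol.
The maximum (27.6 kJ/mol) occurs with COOH at 120°.

120°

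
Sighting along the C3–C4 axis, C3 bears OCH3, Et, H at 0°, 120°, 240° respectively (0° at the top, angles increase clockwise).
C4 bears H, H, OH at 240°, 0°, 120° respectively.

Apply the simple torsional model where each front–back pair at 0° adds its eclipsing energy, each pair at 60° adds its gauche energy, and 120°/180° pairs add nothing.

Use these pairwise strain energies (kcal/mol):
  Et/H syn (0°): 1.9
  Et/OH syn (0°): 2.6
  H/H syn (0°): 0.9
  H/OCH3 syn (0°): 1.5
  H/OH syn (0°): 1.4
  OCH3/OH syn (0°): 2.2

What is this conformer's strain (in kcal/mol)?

5.0 kcal/mol

This conformer (eclipsed): OCH3(0°)/H(0°) eclipsed 1.5; Et(120°)/OH(120°) eclipsed 2.6; H(240°)/H(240°) eclipsed 0.9 → 5.0 kcal/mol.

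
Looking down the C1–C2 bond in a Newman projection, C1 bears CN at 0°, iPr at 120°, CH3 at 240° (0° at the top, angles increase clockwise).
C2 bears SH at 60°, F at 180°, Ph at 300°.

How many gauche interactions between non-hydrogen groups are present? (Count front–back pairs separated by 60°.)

Non-H gauche pairs: CN(0°)/SH(60°); CN(0°)/Ph(300°); iPr(120°)/SH(60°); iPr(120°)/F(180°); CH3(240°)/F(180°); CH3(240°)/Ph(300°) — 6 interactions.

6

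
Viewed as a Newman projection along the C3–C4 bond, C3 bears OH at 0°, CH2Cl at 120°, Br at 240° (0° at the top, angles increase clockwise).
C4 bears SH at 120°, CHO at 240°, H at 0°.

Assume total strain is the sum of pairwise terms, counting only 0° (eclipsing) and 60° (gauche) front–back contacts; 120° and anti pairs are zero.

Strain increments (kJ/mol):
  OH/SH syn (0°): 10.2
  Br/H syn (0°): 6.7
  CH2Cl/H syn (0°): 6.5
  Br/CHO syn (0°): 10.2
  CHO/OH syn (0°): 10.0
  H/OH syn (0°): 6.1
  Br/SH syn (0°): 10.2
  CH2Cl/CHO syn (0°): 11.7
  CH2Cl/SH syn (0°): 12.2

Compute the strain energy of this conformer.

This conformer is eclipsed. OH at 0° is eclipsed with H at 0° (6.1); CH2Cl at 120° is eclipsed with SH at 120° (12.2); Br at 240° is eclipsed with CHO at 240° (10.2). Total 28.5 kJ/mol.

28.5 kJ/mol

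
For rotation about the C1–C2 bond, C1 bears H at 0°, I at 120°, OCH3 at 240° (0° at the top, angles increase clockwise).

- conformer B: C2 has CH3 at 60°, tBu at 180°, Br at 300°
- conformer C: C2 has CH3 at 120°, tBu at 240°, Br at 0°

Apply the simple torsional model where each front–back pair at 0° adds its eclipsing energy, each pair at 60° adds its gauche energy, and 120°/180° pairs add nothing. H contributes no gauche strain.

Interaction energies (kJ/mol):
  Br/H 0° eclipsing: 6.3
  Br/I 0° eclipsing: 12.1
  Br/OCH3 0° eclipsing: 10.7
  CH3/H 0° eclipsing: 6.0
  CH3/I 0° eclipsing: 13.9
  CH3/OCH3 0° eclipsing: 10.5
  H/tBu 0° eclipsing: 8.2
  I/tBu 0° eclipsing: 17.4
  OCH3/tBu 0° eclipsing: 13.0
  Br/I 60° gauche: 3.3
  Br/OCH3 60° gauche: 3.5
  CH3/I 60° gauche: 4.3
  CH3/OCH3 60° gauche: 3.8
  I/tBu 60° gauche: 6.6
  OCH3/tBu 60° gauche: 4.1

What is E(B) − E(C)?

B (staggered): I(120°)/CH3(60°) gauche 4.3; I(120°)/tBu(180°) gauche 6.6; OCH3(240°)/tBu(180°) gauche 4.1; OCH3(240°)/Br(300°) gauche 3.5 → 18.5 kJ/mol.
C (eclipsed): H(0°)/Br(0°) eclipsed 6.3; I(120°)/CH3(120°) eclipsed 13.9; OCH3(240°)/tBu(240°) eclipsed 13.0 → 33.2 kJ/mol.
E(B) − E(C) = 18.5 − 33.2 = -14.7 kJ/mol.

-14.7 kJ/mol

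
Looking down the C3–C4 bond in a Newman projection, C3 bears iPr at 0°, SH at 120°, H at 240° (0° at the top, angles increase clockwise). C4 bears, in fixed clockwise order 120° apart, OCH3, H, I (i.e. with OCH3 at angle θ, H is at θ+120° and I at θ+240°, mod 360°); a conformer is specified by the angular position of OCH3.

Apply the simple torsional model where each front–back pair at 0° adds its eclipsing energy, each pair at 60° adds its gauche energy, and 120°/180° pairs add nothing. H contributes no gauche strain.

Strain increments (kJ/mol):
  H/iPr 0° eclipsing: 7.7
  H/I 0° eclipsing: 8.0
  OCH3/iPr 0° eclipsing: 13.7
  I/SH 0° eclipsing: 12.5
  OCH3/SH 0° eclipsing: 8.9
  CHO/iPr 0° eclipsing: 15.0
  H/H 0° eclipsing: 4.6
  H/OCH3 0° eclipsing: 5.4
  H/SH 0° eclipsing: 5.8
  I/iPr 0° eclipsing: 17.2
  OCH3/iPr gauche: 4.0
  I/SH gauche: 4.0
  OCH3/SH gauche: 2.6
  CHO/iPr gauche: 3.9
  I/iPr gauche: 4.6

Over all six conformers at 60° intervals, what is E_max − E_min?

22.7 kJ/mol

OCH3 at 0° (eclipsed): iPr–OCH3 eclipsed, SH–H eclipsed, H–I eclipsed; 13.7 + 5.8 + 8.0 = 27.5 kJ/mol.
OCH3 at 60° (staggered): iPr–OCH3 gauche, iPr–I gauche, SH–OCH3 gauche; 4.0 + 4.6 + 2.6 = 11.2 kJ/mol.
OCH3 at 120° (eclipsed): iPr–I eclipsed, SH–OCH3 eclipsed, H–H eclipsed; 17.2 + 8.9 + 4.6 = 30.7 kJ/mol.
OCH3 at 180° (staggered): iPr–I gauche, SH–OCH3 gauche, SH–I gauche; 4.6 + 2.6 + 4.0 = 11.2 kJ/mol.
OCH3 at 240° (eclipsed): iPr–H eclipsed, SH–I eclipsed, H–OCH3 eclipsed; 7.7 + 12.5 + 5.4 = 25.6 kJ/mol.
OCH3 at 300° (staggered): iPr–OCH3 gauche, SH–I gauche; 4.0 + 4.0 = 8.0 kJ/mol.
Max at 120° (30.7 kJ/mol), min at 300° (8.0 kJ/mol); barrier = 22.7 kJ/mol.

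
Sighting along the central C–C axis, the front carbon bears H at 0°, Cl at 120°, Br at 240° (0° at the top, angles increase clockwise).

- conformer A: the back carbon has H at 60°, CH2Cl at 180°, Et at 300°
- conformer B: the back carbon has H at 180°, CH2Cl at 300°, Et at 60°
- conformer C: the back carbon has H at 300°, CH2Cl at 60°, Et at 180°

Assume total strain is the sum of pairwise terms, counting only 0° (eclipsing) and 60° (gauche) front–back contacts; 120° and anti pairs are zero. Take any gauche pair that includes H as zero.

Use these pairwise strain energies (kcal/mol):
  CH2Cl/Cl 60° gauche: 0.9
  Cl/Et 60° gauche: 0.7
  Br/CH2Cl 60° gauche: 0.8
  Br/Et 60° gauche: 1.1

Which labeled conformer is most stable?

A is staggered. Cl at 120° is gauche with CH2Cl at 180° (0.9); Br at 240° is gauche with CH2Cl at 180° (0.8); Br at 240° is gauche with Et at 300° (1.1). Total 2.8 kcal/mol.
B is staggered. Cl at 120° is gauche with Et at 60° (0.7); Br at 240° is gauche with CH2Cl at 300° (0.8). Total 1.5 kcal/mol.
C is staggered. Cl at 120° is gauche with CH2Cl at 60° (0.9); Cl at 120° is gauche with Et at 180° (0.7); Br at 240° is gauche with Et at 180° (1.1). Total 2.7 kcal/mol.
B has the lowest total (1.5 kcal/mol).

B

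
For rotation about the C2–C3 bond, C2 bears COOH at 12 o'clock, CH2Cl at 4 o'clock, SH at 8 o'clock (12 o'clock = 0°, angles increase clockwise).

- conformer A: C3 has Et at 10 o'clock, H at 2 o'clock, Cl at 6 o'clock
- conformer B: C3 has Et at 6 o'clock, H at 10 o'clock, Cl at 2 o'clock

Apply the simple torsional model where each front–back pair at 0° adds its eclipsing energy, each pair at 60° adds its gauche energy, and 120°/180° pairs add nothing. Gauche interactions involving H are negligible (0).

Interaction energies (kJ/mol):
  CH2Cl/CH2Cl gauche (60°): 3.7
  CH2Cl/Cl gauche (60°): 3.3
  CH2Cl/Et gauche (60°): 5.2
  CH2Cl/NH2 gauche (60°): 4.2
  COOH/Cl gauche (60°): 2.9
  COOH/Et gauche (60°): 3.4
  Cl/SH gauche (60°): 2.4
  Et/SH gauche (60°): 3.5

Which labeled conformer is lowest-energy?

A

A is staggered. COOH at 0° is gauche with Et at 300° (3.4); CH2Cl at 120° is gauche with Cl at 180° (3.3); SH at 240° is gauche with Et at 300° (3.5); SH at 240° is gauche with Cl at 180° (2.4). Total 12.6 kJ/mol.
B is staggered. COOH at 0° is gauche with Cl at 60° (2.9); CH2Cl at 120° is gauche with Et at 180° (5.2); CH2Cl at 120° is gauche with Cl at 60° (3.3); SH at 240° is gauche with Et at 180° (3.5). Total 14.9 kJ/mol.
A has the lowest total (12.6 kJ/mol).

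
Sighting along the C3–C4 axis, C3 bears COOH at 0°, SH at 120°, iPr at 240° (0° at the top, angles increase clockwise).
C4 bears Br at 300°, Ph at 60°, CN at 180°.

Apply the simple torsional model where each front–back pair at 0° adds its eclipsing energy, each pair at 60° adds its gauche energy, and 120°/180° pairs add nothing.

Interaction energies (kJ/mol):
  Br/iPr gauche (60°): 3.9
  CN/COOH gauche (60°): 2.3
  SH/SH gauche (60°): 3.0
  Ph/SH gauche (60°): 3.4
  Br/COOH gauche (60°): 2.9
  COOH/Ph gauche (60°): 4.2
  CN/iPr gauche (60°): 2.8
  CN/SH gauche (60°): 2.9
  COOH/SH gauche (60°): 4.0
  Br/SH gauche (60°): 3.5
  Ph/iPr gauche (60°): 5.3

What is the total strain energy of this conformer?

This conformer (staggered): COOH–Br gauche, COOH–Ph gauche, SH–Ph gauche, SH–CN gauche, iPr–Br gauche, iPr–CN gauche; 2.9 + 4.2 + 3.4 + 2.9 + 3.9 + 2.8 = 20.1 kJ/mol.

20.1 kJ/mol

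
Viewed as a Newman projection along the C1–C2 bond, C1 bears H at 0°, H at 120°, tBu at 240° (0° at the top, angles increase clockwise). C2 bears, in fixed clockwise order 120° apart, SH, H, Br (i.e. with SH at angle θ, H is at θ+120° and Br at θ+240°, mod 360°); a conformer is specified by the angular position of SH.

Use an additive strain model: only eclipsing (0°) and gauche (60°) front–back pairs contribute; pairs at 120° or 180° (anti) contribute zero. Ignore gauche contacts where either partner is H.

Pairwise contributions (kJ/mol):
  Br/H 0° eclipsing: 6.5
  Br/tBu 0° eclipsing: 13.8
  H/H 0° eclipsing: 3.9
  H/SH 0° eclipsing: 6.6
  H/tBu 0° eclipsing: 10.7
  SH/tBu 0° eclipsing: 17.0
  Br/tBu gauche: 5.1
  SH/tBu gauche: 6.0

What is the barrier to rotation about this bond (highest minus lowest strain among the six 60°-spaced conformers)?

22.3 kJ/mol

SH at 0° (eclipsed): H–SH eclipsed, H–H eclipsed, tBu–Br eclipsed; 6.6 + 3.9 + 13.8 = 24.3 kJ/mol.
SH at 60° (staggered): tBu–Br gauche; 5.1 = 5.1 kJ/mol.
SH at 120° (eclipsed): H–Br eclipsed, H–SH eclipsed, tBu–H eclipsed; 6.5 + 6.6 + 10.7 = 23.8 kJ/mol.
SH at 180° (staggered): tBu–SH gauche; 6.0 = 6.0 kJ/mol.
SH at 240° (eclipsed): H–H eclipsed, H–Br eclipsed, tBu–SH eclipsed; 3.9 + 6.5 + 17.0 = 27.4 kJ/mol.
SH at 300° (staggered): tBu–SH gauche, tBu–Br gauche; 6.0 + 5.1 = 11.1 kJ/mol.
Max at 240° (27.4 kJ/mol), min at 60° (5.1 kJ/mol); barrier = 22.3 kJ/mol.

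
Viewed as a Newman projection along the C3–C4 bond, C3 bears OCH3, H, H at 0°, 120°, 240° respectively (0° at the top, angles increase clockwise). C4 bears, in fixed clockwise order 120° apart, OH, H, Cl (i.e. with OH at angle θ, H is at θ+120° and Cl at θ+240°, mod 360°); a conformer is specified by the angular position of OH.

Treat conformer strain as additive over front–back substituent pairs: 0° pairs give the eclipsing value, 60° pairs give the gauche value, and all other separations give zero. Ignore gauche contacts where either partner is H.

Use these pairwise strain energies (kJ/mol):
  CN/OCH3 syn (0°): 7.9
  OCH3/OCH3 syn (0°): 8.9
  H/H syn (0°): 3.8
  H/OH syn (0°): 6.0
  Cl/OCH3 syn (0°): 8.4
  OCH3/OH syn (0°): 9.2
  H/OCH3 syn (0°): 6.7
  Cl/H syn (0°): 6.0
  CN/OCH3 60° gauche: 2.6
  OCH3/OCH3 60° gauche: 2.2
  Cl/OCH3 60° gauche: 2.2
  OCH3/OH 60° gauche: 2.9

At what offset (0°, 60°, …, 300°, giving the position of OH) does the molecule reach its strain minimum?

OH at 0° (eclipsed): OCH3(0°)/OH(0°) eclipsed 9.2; H(120°)/H(120°) eclipsed 3.8; H(240°)/Cl(240°) eclipsed 6.0 → 19.0 kJ/mol.
OH at 60° (staggered): OCH3(0°)/OH(60°) gauche 2.9; OCH3(0°)/Cl(300°) gauche 2.2 → 5.1 kJ/mol.
OH at 120° (eclipsed): OCH3(0°)/Cl(0°) eclipsed 8.4; H(120°)/OH(120°) eclipsed 6.0; H(240°)/H(240°) eclipsed 3.8 → 18.2 kJ/mol.
OH at 180° (staggered): OCH3(0°)/Cl(60°) gauche 2.2 → 2.2 kJ/mol.
OH at 240° (eclipsed): OCH3(0°)/H(0°) eclipsed 6.7; H(120°)/Cl(120°) eclipsed 6.0; H(240°)/OH(240°) eclipsed 6.0 → 18.7 kJ/mol.
OH at 300° (staggered): OCH3(0°)/OH(300°) gauche 2.9 → 2.9 kJ/mol.
The minimum (2.2 kJ/mol) occurs with OH at 180°.

180°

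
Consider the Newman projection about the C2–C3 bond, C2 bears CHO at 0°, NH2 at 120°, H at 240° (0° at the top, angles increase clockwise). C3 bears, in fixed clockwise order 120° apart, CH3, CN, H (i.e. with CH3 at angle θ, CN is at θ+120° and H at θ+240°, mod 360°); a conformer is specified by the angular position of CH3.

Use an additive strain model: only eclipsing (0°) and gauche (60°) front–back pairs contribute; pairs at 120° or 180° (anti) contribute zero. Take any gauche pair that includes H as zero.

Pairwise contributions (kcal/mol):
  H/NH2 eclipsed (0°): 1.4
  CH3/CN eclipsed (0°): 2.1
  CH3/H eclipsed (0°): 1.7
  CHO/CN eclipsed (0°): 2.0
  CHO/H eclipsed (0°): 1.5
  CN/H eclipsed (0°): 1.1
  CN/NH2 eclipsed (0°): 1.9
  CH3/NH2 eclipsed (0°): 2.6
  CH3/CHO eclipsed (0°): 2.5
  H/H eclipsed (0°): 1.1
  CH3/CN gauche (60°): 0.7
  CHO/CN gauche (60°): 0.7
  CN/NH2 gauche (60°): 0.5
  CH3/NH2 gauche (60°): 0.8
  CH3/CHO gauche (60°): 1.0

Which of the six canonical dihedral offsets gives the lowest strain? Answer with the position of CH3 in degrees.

180°

CH3 at 0° is eclipsed. CHO at 0° is eclipsed with CH3 at 0° (2.5); NH2 at 120° is eclipsed with CN at 120° (1.9); H at 240° is eclipsed with H at 240° (1.1). Total 5.5 kcal/mol.
CH3 at 60° is staggered. CHO at 0° is gauche with CH3 at 60° (1.0); NH2 at 120° is gauche with CH3 at 60° (0.8); NH2 at 120° is gauche with CN at 180° (0.5). Total 2.3 kcal/mol.
CH3 at 120° is eclipsed. CHO at 0° is eclipsed with H at 0° (1.5); NH2 at 120° is eclipsed with CH3 at 120° (2.6); H at 240° is eclipsed with CN at 240° (1.1). Total 5.2 kcal/mol.
CH3 at 180° is staggered. CHO at 0° is gauche with CN at 300° (0.7); NH2 at 120° is gauche with CH3 at 180° (0.8). Total 1.5 kcal/mol.
CH3 at 240° is eclipsed. CHO at 0° is eclipsed with CN at 0° (2.0); NH2 at 120° is eclipsed with H at 120° (1.4); H at 240° is eclipsed with CH3 at 240° (1.7). Total 5.1 kcal/mol.
CH3 at 300° is staggered. CHO at 0° is gauche with CH3 at 300° (1.0); CHO at 0° is gauche with CN at 60° (0.7); NH2 at 120° is gauche with CN at 60° (0.5). Total 2.2 kcal/mol.
The minimum (1.5 kcal/mol) occurs with CH3 at 180°.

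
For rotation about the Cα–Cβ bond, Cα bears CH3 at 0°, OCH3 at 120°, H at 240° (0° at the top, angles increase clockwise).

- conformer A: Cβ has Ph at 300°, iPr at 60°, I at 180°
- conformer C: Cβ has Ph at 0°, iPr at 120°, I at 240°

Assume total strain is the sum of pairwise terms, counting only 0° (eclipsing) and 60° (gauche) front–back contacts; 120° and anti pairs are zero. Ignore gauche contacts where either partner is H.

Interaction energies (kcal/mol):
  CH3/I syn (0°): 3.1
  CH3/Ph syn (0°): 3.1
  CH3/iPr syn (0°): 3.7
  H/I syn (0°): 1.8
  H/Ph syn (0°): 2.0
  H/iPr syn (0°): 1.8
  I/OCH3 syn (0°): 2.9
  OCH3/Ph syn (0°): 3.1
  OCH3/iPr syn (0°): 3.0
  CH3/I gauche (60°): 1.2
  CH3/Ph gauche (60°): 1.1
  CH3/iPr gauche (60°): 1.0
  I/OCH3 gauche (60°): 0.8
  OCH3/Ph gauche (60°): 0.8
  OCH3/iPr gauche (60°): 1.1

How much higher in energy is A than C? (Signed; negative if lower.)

A (staggered): CH3(0°)/Ph(300°) gauche 1.1; CH3(0°)/iPr(60°) gauche 1.0; OCH3(120°)/iPr(60°) gauche 1.1; OCH3(120°)/I(180°) gauche 0.8 → 4.0 kcal/mol.
C (eclipsed): CH3(0°)/Ph(0°) eclipsed 3.1; OCH3(120°)/iPr(120°) eclipsed 3.0; H(240°)/I(240°) eclipsed 1.8 → 7.9 kcal/mol.
E(A) − E(C) = 4.0 − 7.9 = -3.9 kcal/mol.

-3.9 kcal/mol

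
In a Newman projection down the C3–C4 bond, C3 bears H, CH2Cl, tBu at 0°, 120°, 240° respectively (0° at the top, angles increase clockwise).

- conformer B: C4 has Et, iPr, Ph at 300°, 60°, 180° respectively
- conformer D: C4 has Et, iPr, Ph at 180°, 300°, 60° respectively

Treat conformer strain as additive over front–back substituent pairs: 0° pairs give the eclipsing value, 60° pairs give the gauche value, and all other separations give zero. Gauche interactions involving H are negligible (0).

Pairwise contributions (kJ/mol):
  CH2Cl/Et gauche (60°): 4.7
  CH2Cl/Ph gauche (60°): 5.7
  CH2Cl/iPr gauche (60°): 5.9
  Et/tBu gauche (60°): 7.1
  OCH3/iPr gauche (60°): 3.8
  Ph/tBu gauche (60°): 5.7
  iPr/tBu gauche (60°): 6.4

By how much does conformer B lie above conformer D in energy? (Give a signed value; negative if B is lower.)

B (staggered): CH2Cl(120°)/iPr(60°) gauche 5.9; CH2Cl(120°)/Ph(180°) gauche 5.7; tBu(240°)/Et(300°) gauche 7.1; tBu(240°)/Ph(180°) gauche 5.7 → 24.4 kJ/mol.
D (staggered): CH2Cl(120°)/Et(180°) gauche 4.7; CH2Cl(120°)/Ph(60°) gauche 5.7; tBu(240°)/Et(180°) gauche 7.1; tBu(240°)/iPr(300°) gauche 6.4 → 23.9 kJ/mol.
E(B) − E(D) = 24.4 − 23.9 = +0.5 kJ/mol.

+0.5 kJ/mol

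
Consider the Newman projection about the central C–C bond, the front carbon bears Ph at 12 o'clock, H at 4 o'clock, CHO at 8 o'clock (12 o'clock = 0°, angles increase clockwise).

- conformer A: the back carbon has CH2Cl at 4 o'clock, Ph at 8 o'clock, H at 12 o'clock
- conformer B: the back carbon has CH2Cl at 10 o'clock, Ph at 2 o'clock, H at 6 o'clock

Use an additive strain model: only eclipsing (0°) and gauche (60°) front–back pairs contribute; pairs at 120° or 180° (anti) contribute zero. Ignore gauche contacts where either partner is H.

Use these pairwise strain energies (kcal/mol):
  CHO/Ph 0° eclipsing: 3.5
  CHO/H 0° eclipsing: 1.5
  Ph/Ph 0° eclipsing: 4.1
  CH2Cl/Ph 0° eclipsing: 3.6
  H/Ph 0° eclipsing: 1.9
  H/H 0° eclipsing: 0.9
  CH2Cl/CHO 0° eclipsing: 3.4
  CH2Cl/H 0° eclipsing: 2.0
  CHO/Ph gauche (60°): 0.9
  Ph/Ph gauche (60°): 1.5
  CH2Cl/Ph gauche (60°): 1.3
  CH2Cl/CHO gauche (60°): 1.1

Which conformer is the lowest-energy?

A is eclipsed. Ph at 0° is eclipsed with H at 0° (1.9); H at 120° is eclipsed with CH2Cl at 120° (2.0); CHO at 240° is eclipsed with Ph at 240° (3.5). Total 7.4 kcal/mol.
B is staggered. Ph at 0° is gauche with CH2Cl at 300° (1.3); Ph at 0° is gauche with Ph at 60° (1.5); CHO at 240° is gauche with CH2Cl at 300° (1.1). Total 3.9 kcal/mol.
B has the lowest total (3.9 kcal/mol).

B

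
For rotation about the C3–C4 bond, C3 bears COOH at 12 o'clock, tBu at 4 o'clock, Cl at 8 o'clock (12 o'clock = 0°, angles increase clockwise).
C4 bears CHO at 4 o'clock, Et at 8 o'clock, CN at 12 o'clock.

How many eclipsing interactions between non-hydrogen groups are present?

3

Non-H eclipsing pairs: COOH(0°)/CN(0°); tBu(120°)/CHO(120°); Cl(240°)/Et(240°) — 3 interactions.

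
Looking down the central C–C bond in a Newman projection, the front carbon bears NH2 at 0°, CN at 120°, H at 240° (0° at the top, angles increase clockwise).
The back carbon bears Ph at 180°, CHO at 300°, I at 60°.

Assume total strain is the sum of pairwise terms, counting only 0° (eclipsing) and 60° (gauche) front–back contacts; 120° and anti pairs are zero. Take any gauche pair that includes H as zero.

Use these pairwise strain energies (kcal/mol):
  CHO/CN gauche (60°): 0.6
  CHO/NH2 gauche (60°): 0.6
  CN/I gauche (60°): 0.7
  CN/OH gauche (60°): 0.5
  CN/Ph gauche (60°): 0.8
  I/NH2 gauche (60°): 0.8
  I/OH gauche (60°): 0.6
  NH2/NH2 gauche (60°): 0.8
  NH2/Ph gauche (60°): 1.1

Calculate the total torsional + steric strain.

This conformer (staggered): NH2(0°)/CHO(300°) gauche 0.6; NH2(0°)/I(60°) gauche 0.8; CN(120°)/Ph(180°) gauche 0.8; CN(120°)/I(60°) gauche 0.7 → 2.9 kcal/mol.

2.9 kcal/mol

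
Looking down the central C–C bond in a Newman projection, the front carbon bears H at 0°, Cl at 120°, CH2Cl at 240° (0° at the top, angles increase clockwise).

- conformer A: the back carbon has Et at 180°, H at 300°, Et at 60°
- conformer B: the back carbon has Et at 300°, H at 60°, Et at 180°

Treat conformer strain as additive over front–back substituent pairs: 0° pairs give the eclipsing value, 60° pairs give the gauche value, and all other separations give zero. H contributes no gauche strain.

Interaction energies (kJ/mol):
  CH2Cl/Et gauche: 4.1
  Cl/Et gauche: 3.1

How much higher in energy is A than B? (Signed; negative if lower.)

A is staggered. Cl at 120° is gauche with Et at 180° (3.1); Cl at 120° is gauche with Et at 60° (3.1); CH2Cl at 240° is gauche with Et at 180° (4.1). Total 10.3 kJ/mol.
B is staggered. Cl at 120° is gauche with Et at 180° (3.1); CH2Cl at 240° is gauche with Et at 300° (4.1); CH2Cl at 240° is gauche with Et at 180° (4.1). Total 11.3 kJ/mol.
E(A) − E(B) = 10.3 − 11.3 = -1.0 kJ/mol.

-1.0 kJ/mol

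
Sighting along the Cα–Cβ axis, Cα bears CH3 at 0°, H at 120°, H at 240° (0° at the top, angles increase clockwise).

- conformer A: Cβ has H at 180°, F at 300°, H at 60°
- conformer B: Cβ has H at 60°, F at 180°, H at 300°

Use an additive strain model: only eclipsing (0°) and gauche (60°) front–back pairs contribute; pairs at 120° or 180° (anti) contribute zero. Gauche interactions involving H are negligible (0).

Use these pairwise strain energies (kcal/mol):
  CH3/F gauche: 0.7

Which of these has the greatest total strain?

A

A (staggered): CH3(0°)/F(300°) gauche 0.7 → 0.7 kcal/mol.
B (staggered): no non-H gauche contacts → 0.0 kcal/mol.
A has the highest total (0.7 kcal/mol).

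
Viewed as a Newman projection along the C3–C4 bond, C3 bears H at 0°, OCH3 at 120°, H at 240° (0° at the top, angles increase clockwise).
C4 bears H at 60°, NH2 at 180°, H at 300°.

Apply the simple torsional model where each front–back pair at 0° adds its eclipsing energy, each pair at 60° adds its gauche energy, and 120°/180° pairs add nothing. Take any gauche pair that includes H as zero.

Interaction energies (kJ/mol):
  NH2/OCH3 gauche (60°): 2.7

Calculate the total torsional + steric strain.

2.7 kJ/mol

This conformer (staggered): OCH3(120°)/NH2(180°) gauche 2.7 → 2.7 kJ/mol.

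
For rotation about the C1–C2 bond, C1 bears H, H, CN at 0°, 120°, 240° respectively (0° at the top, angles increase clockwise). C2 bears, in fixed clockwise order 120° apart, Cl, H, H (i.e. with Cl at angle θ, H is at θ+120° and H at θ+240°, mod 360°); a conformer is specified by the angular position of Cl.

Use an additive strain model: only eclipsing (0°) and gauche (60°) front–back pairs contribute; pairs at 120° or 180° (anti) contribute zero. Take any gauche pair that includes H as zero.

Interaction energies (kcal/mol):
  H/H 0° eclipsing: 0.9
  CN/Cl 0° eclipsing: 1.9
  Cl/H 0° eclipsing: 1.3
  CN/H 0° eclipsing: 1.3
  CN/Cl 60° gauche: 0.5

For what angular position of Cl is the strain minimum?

60°

Cl at 0° (eclipsed): H–Cl eclipsed, H–H eclipsed, CN–H eclipsed; 1.3 + 0.9 + 1.3 = 3.5 kcal/mol.
Cl at 60° (staggered): no non-H gauche contacts → 0.0 kcal/mol.
Cl at 120° (eclipsed): H–H eclipsed, H–Cl eclipsed, CN–H eclipsed; 0.9 + 1.3 + 1.3 = 3.5 kcal/mol.
Cl at 180° (staggered): CN–Cl gauche; 0.5 = 0.5 kcal/mol.
Cl at 240° (eclipsed): H–H eclipsed, H–H eclipsed, CN–Cl eclipsed; 0.9 + 0.9 + 1.9 = 3.7 kcal/mol.
Cl at 300° (staggered): CN–Cl gauche; 0.5 = 0.5 kcal/mol.
The minimum (0.0 kcal/mol) occurs with Cl at 60°.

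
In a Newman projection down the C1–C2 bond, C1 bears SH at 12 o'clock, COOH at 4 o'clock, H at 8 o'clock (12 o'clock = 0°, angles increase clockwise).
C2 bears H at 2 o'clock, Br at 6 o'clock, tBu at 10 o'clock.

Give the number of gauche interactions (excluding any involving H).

Non-H gauche pairs: SH(0°)/tBu(300°); COOH(120°)/Br(180°) — 2 interactions.

2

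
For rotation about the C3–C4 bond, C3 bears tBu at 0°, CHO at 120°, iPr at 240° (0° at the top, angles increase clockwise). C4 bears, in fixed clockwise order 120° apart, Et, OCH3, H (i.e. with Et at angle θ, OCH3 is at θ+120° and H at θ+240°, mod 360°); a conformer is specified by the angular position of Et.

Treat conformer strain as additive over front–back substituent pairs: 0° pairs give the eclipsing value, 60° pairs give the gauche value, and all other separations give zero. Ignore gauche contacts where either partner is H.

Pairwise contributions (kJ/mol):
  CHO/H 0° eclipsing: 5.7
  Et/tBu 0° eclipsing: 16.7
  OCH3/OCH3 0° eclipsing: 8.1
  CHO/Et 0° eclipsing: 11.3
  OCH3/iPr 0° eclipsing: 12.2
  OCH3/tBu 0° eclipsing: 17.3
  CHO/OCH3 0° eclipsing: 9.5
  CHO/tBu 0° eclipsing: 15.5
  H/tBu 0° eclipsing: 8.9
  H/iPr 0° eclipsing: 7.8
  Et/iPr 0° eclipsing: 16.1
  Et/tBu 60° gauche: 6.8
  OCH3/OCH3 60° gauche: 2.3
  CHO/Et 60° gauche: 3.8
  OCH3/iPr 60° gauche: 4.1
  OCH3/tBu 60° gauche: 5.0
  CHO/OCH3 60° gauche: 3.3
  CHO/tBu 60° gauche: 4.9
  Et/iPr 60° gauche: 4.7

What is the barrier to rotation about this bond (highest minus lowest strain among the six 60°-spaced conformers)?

21.5 kJ/mol

Et at 0° (eclipsed): tBu–Et eclipsed, CHO–OCH3 eclipsed, iPr–H eclipsed; 16.7 + 9.5 + 7.8 = 34.0 kJ/mol.
Et at 60° (staggered): tBu–Et gauche, CHO–Et gauche, CHO–OCH3 gauche, iPr–OCH3 gauche; 6.8 + 3.8 + 3.3 + 4.1 = 18.0 kJ/mol.
Et at 120° (eclipsed): tBu–H eclipsed, CHO–Et eclipsed, iPr–OCH3 eclipsed; 8.9 + 11.3 + 12.2 = 32.4 kJ/mol.
Et at 180° (staggered): tBu–OCH3 gauche, CHO–Et gauche, iPr–Et gauche, iPr–OCH3 gauche; 5.0 + 3.8 + 4.7 + 4.1 = 17.6 kJ/mol.
Et at 240° (eclipsed): tBu–OCH3 eclipsed, CHO–H eclipsed, iPr–Et eclipsed; 17.3 + 5.7 + 16.1 = 39.1 kJ/mol.
Et at 300° (staggered): tBu–Et gauche, tBu–OCH3 gauche, CHO–OCH3 gauche, iPr–Et gauche; 6.8 + 5.0 + 3.3 + 4.7 = 19.8 kJ/mol.
Max at 240° (39.1 kJ/mol), min at 180° (17.6 kJ/mol); barrier = 21.5 kJ/mol.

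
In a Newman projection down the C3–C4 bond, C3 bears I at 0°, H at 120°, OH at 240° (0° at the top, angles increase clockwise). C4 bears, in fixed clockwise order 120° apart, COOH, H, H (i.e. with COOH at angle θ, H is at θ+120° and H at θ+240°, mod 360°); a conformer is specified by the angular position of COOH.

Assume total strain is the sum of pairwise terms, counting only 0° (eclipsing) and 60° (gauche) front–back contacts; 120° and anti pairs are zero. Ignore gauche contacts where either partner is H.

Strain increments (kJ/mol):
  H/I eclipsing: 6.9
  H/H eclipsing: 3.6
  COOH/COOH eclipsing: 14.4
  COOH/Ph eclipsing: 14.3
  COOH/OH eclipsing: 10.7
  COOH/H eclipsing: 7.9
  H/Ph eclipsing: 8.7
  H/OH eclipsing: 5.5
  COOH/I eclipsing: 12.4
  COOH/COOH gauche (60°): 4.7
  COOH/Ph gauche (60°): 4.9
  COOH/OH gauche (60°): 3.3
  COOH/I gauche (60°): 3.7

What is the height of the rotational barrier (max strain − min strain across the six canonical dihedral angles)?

18.2 kJ/mol

COOH at 0° (eclipsed): I(0°)/COOH(0°) eclipsed 12.4; H(120°)/H(120°) eclipsed 3.6; OH(240°)/H(240°) eclipsed 5.5 → 21.5 kJ/mol.
COOH at 60° (staggered): I(0°)/COOH(60°) gauche 3.7 → 3.7 kJ/mol.
COOH at 120° (eclipsed): I(0°)/H(0°) eclipsed 6.9; H(120°)/COOH(120°) eclipsed 7.9; OH(240°)/H(240°) eclipsed 5.5 → 20.3 kJ/mol.
COOH at 180° (staggered): OH(240°)/COOH(180°) gauche 3.3 → 3.3 kJ/mol.
COOH at 240° (eclipsed): I(0°)/H(0°) eclipsed 6.9; H(120°)/H(120°) eclipsed 3.6; OH(240°)/COOH(240°) eclipsed 10.7 → 21.2 kJ/mol.
COOH at 300° (staggered): I(0°)/COOH(300°) gauche 3.7; OH(240°)/COOH(300°) gauche 3.3 → 7.0 kJ/mol.
Max at 0° (21.5 kJ/mol), min at 180° (3.3 kJ/mol); barrier = 18.2 kJ/mol.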